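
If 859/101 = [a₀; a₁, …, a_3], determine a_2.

⌊859/101⌋ = 8, remainder 51
⌊101/51⌋ = 1, remainder 50
⌊51/50⌋ = 1, remainder 1

1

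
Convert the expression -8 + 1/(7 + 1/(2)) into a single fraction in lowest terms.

-118/15

Start with 2.
7 + 1/(2/1) = 7 + 1/2 = 15/2
-8 + 1/(15/2) = -8 + 2/15 = -118/15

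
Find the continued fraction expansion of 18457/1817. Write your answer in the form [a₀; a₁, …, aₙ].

[10; 6, 3, 47, 2]

18457 = 10·1817 + 287, so a_0 = 10
1817 = 6·287 + 95, so a_1 = 6
287 = 3·95 + 2, so a_2 = 3
95 = 47·2 + 1, so a_3 = 47
2 = 2·1 + 0, so a_4 = 2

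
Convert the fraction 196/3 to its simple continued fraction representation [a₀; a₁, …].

Repeatedly divide and take the remainder:
⌊196/3⌋ = 65, remainder 1
⌊3/1⌋ = 3, remainder 0

[65; 3]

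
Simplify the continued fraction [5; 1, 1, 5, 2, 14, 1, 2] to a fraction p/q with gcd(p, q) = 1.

Start with 2.
1 + 1/(2/1) = 1 + 1/2 = 3/2
14 + 1/(3/2) = 14 + 2/3 = 44/3
2 + 1/(44/3) = 2 + 3/44 = 91/44
5 + 1/(91/44) = 5 + 44/91 = 499/91
1 + 1/(499/91) = 1 + 91/499 = 590/499
1 + 1/(590/499) = 1 + 499/590 = 1089/590
5 + 1/(1089/590) = 5 + 590/1089 = 6035/1089

6035/1089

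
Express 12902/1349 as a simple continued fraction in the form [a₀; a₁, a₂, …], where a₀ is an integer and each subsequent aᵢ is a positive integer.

[9; 1, 1, 3, 2, 1, 1, 34]

Apply division with remainder until the remainder is 0:
⌊12902/1349⌋ = 9, remainder 761
⌊1349/761⌋ = 1, remainder 588
⌊761/588⌋ = 1, remainder 173
⌊588/173⌋ = 3, remainder 69
⌊173/69⌋ = 2, remainder 35
⌊69/35⌋ = 1, remainder 34
⌊35/34⌋ = 1, remainder 1
⌊34/1⌋ = 34, remainder 0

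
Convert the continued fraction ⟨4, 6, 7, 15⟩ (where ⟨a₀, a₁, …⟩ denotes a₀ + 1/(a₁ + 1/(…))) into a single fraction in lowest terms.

Start with 15.
7 + 1/(15/1) = 7 + 1/15 = 106/15
6 + 1/(106/15) = 6 + 15/106 = 651/106
4 + 1/(651/106) = 4 + 106/651 = 2710/651

2710/651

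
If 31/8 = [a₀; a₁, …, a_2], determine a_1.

Apply division with remainder until the remainder is 0:
31 = 3·8 + 7, so a_0 = 3
8 = 1·7 + 1, so a_1 = 1

1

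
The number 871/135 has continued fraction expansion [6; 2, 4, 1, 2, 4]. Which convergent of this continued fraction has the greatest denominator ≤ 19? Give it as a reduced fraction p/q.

List convergents until the denominator exceeds the bound:
a_0 = 6: 6/1  (≤ bound)
a_1 = 2: 13/2  (≤ bound)
a_2 = 4: 58/9  (≤ bound)
a_3 = 1: 71/11  (≤ bound)
a_4 = 2: 200/31  (> 19, stop)

71/11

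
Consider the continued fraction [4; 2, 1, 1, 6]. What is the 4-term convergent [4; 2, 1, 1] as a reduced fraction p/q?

Start with 1.
1 + 1/(1/1) = 1 + 1/1 = 2/1
2 + 1/(2/1) = 2 + 1/2 = 5/2
4 + 1/(5/2) = 4 + 2/5 = 22/5

22/5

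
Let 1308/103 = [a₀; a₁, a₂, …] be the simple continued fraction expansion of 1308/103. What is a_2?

1308 = 12·103 + 72, so a_0 = 12
103 = 1·72 + 31, so a_1 = 1
72 = 2·31 + 10, so a_2 = 2

2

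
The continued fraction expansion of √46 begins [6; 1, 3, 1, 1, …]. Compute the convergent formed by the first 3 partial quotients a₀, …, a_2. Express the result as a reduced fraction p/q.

27/4

Start with 3.
1 + 1/(3/1) = 1 + 1/3 = 4/3
6 + 1/(4/3) = 6 + 3/4 = 27/4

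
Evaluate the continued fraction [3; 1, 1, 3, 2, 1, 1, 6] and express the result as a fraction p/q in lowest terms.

916/257

a_0 = 3: 3/1
a_1 = 1: 4/1
a_2 = 1: 7/2
a_3 = 3: 25/7
a_4 = 2: 57/16
a_5 = 1: 82/23
a_6 = 1: 139/39
a_7 = 6: 916/257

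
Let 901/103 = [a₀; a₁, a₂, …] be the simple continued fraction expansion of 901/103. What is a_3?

901 ÷ 103 → quotient 8, remainder 77
103 ÷ 77 → quotient 1, remainder 26
77 ÷ 26 → quotient 2, remainder 25
26 ÷ 25 → quotient 1, remainder 1

1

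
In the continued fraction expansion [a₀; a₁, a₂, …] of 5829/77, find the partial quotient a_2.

5829 ÷ 77 → quotient 75, remainder 54
77 ÷ 54 → quotient 1, remainder 23
54 ÷ 23 → quotient 2, remainder 8

2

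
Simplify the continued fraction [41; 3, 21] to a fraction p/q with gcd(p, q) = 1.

Starting at the tail and folding back:
Start with 21.
3 + 1/(21/1) = 3 + 1/21 = 64/21
41 + 1/(64/21) = 41 + 21/64 = 2645/64

2645/64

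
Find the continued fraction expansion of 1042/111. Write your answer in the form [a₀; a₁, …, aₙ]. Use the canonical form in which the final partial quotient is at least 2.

[9; 2, 1, 1, 2, 1, 1, 3]

Run the Euclidean algorithm, recording each quotient:
1042 = 9·111 + 43, so a_0 = 9
111 = 2·43 + 25, so a_1 = 2
43 = 1·25 + 18, so a_2 = 1
25 = 1·18 + 7, so a_3 = 1
18 = 2·7 + 4, so a_4 = 2
7 = 1·4 + 3, so a_5 = 1
4 = 1·3 + 1, so a_6 = 1
3 = 3·1 + 0, so a_7 = 3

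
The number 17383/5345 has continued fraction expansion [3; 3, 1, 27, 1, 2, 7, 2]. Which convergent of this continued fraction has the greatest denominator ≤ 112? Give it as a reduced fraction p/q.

List convergents until the denominator exceeds the bound:
a_0 = 3: 3/1  (≤ bound)
a_1 = 3: 10/3  (≤ bound)
a_2 = 1: 13/4  (≤ bound)
a_3 = 27: 361/111  (≤ bound)
a_4 = 1: 374/115  (> 112, stop)

361/111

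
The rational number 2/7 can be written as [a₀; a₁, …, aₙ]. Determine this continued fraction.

[0; 3, 2]

Apply division with remainder until the remainder is 0:
⌊2/7⌋ = 0, remainder 2
⌊7/2⌋ = 3, remainder 1
⌊2/1⌋ = 2, remainder 0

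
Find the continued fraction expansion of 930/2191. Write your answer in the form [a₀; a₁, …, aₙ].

[0; 2, 2, 1, 4, 3, 1, 15]

⌊930/2191⌋ = 0, remainder 930
⌊2191/930⌋ = 2, remainder 331
⌊930/331⌋ = 2, remainder 268
⌊331/268⌋ = 1, remainder 63
⌊268/63⌋ = 4, remainder 16
⌊63/16⌋ = 3, remainder 15
⌊16/15⌋ = 1, remainder 1
⌊15/1⌋ = 15, remainder 0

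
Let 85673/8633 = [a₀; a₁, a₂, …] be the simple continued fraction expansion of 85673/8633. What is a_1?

Apply division with remainder until the remainder is 0:
85673 = 9·8633 + 7976, so a_0 = 9
8633 = 1·7976 + 657, so a_1 = 1

1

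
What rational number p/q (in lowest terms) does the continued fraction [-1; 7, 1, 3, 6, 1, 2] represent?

-561/644

Starting at the tail and folding back:
Start with 2.
1 + 1/(2/1) = 1 + 1/2 = 3/2
6 + 1/(3/2) = 6 + 2/3 = 20/3
3 + 1/(20/3) = 3 + 3/20 = 63/20
1 + 1/(63/20) = 1 + 20/63 = 83/63
7 + 1/(83/63) = 7 + 63/83 = 644/83
-1 + 1/(644/83) = -1 + 83/644 = -561/644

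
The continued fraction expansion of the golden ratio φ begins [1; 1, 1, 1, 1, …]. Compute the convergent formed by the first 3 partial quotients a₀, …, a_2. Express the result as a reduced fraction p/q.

Use the convergent recurrence hₖ = aₖ·hₖ₋₁ + hₖ₋₂ (and likewise for the denominators kₖ):
a_0 = 1: 1/1
a_1 = 1: 2/1
a_2 = 1: 3/2

3/2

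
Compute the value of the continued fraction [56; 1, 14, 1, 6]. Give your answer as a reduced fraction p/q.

Start with 6.
1 + 1/(6/1) = 1 + 1/6 = 7/6
14 + 1/(7/6) = 14 + 6/7 = 104/7
1 + 1/(104/7) = 1 + 7/104 = 111/104
56 + 1/(111/104) = 56 + 104/111 = 6320/111

6320/111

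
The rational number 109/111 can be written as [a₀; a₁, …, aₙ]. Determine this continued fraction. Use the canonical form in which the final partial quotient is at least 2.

[0; 1, 54, 2]

Run the Euclidean algorithm, recording each quotient:
109 = 0·111 + 109, so a_0 = 0
111 = 1·109 + 2, so a_1 = 1
109 = 54·2 + 1, so a_2 = 54
2 = 2·1 + 0, so a_3 = 2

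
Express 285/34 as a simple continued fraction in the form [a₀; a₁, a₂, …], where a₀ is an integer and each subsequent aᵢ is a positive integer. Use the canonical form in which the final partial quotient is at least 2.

[8; 2, 1, 1, 1, 1, 2]

Repeatedly divide and take the remainder:
⌊285/34⌋ = 8, remainder 13
⌊34/13⌋ = 2, remainder 8
⌊13/8⌋ = 1, remainder 5
⌊8/5⌋ = 1, remainder 3
⌊5/3⌋ = 1, remainder 2
⌊3/2⌋ = 1, remainder 1
⌊2/1⌋ = 2, remainder 0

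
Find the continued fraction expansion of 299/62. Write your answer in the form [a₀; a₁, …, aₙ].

Run the Euclidean algorithm, recording each quotient:
⌊299/62⌋ = 4, remainder 51
⌊62/51⌋ = 1, remainder 11
⌊51/11⌋ = 4, remainder 7
⌊11/7⌋ = 1, remainder 4
⌊7/4⌋ = 1, remainder 3
⌊4/3⌋ = 1, remainder 1
⌊3/1⌋ = 3, remainder 0

[4; 1, 4, 1, 1, 1, 3]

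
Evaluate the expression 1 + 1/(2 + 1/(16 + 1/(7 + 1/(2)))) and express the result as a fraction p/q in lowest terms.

Start with 2.
7 + 1/(2/1) = 7 + 1/2 = 15/2
16 + 1/(15/2) = 16 + 2/15 = 242/15
2 + 1/(242/15) = 2 + 15/242 = 499/242
1 + 1/(499/242) = 1 + 242/499 = 741/499

741/499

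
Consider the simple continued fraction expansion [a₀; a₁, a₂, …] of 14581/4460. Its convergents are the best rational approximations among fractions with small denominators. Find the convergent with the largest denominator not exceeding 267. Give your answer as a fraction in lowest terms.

85/26

List convergents until the denominator exceeds the bound:
a_0 = 3: 3/1  (≤ bound)
a_1 = 3: 10/3  (≤ bound)
a_2 = 1: 13/4  (≤ bound)
a_3 = 2: 36/11  (≤ bound)
a_4 = 2: 85/26  (≤ bound)
a_5 = 28: 2416/739  (> 267, stop)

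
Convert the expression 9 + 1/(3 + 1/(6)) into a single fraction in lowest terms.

177/19

a_0 = 9: 9/1
a_1 = 3: 28/3
a_2 = 6: 177/19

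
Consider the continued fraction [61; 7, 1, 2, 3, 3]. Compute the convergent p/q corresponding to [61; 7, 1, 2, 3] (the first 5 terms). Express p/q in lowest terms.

4707/77

Start with 3.
2 + 1/(3/1) = 2 + 1/3 = 7/3
1 + 1/(7/3) = 1 + 3/7 = 10/7
7 + 1/(10/7) = 7 + 7/10 = 77/10
61 + 1/(77/10) = 61 + 10/77 = 4707/77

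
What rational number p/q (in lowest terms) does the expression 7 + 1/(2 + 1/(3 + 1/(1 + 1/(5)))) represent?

a_0 = 7: 7/1
a_1 = 2: 15/2
a_2 = 3: 52/7
a_3 = 1: 67/9
a_4 = 5: 387/52

387/52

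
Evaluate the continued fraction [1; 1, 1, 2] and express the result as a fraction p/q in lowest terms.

Start with 2.
1 + 1/(2/1) = 1 + 1/2 = 3/2
1 + 1/(3/2) = 1 + 2/3 = 5/3
1 + 1/(5/3) = 1 + 3/5 = 8/5

8/5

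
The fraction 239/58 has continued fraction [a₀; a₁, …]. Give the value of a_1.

8

Apply division with remainder until the remainder is 0:
⌊239/58⌋ = 4, remainder 7
⌊58/7⌋ = 8, remainder 2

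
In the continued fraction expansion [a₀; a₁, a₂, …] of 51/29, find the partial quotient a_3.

7

51 ÷ 29 → quotient 1, remainder 22
29 ÷ 22 → quotient 1, remainder 7
22 ÷ 7 → quotient 3, remainder 1
7 ÷ 1 → quotient 7, remainder 0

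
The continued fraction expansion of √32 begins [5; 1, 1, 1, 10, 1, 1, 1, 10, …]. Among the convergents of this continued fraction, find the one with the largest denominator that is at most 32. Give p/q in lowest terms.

a_0 = 5: 5/1  (≤ bound)
a_1 = 1: 6/1  (≤ bound)
a_2 = 1: 11/2  (≤ bound)
a_3 = 1: 17/3  (≤ bound)
a_4 = 10: 181/32  (≤ bound)
a_5 = 1: 198/35  (> 32, stop)

181/32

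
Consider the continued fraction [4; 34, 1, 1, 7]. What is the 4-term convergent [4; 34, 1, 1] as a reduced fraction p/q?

Compute successive convergents:
a_0 = 4: 4/1
a_1 = 34: 137/34
a_2 = 1: 141/35
a_3 = 1: 278/69

278/69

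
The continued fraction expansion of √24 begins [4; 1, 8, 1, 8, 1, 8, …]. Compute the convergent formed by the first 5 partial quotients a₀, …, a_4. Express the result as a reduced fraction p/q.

a_0 = 4: 4/1
a_1 = 1: 5/1
a_2 = 8: 44/9
a_3 = 1: 49/10
a_4 = 8: 436/89

436/89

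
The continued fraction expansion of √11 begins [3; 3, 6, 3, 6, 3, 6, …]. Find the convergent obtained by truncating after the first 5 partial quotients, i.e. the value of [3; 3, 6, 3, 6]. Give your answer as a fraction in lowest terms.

1257/379

Use the convergent recurrence hₖ = aₖ·hₖ₋₁ + hₖ₋₂ (and likewise for the denominators kₖ):
a_0 = 3: 3/1
a_1 = 3: 10/3
a_2 = 6: 63/19
a_3 = 3: 199/60
a_4 = 6: 1257/379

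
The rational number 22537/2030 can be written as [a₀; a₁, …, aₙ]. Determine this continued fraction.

[11; 9, 1, 4, 5, 1, 2, 2]

Apply division with remainder until the remainder is 0:
⌊22537/2030⌋ = 11, remainder 207
⌊2030/207⌋ = 9, remainder 167
⌊207/167⌋ = 1, remainder 40
⌊167/40⌋ = 4, remainder 7
⌊40/7⌋ = 5, remainder 5
⌊7/5⌋ = 1, remainder 2
⌊5/2⌋ = 2, remainder 1
⌊2/1⌋ = 2, remainder 0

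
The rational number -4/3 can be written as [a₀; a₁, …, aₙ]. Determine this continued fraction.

[-2; 1, 2]

-4 = -2·3 + 2, so a_0 = -2
3 = 1·2 + 1, so a_1 = 1
2 = 2·1 + 0, so a_2 = 2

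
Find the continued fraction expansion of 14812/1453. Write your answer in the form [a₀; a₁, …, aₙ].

14812 ÷ 1453 → quotient 10, remainder 282
1453 ÷ 282 → quotient 5, remainder 43
282 ÷ 43 → quotient 6, remainder 24
43 ÷ 24 → quotient 1, remainder 19
24 ÷ 19 → quotient 1, remainder 5
19 ÷ 5 → quotient 3, remainder 4
5 ÷ 4 → quotient 1, remainder 1
4 ÷ 1 → quotient 4, remainder 0

[10; 5, 6, 1, 1, 3, 1, 4]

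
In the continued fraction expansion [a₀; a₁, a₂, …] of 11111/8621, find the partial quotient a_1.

Repeatedly divide and take the remainder:
11111 = 1·8621 + 2490, so a_0 = 1
8621 = 3·2490 + 1151, so a_1 = 3

3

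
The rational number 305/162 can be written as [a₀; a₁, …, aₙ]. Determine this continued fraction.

305 ÷ 162 → quotient 1, remainder 143
162 ÷ 143 → quotient 1, remainder 19
143 ÷ 19 → quotient 7, remainder 10
19 ÷ 10 → quotient 1, remainder 9
10 ÷ 9 → quotient 1, remainder 1
9 ÷ 1 → quotient 9, remainder 0

[1; 1, 7, 1, 1, 9]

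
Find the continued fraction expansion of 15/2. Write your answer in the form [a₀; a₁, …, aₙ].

[7; 2]

15 = 7·2 + 1, so a_0 = 7
2 = 2·1 + 0, so a_1 = 2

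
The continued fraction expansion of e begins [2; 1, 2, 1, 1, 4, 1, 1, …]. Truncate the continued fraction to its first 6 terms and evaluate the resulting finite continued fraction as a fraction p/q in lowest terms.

a_0 = 2: 2/1
a_1 = 1: 3/1
a_2 = 2: 8/3
a_3 = 1: 11/4
a_4 = 1: 19/7
a_5 = 4: 87/32

87/32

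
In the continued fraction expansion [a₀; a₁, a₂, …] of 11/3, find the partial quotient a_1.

Apply division with remainder until the remainder is 0:
11 ÷ 3 → quotient 3, remainder 2
3 ÷ 2 → quotient 1, remainder 1

1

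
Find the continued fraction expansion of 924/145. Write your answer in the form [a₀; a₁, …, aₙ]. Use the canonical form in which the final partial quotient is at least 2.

⌊924/145⌋ = 6, remainder 54
⌊145/54⌋ = 2, remainder 37
⌊54/37⌋ = 1, remainder 17
⌊37/17⌋ = 2, remainder 3
⌊17/3⌋ = 5, remainder 2
⌊3/2⌋ = 1, remainder 1
⌊2/1⌋ = 2, remainder 0

[6; 2, 1, 2, 5, 1, 2]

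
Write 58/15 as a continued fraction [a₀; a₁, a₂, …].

[3; 1, 6, 2]

Apply division with remainder until the remainder is 0:
58 ÷ 15 → quotient 3, remainder 13
15 ÷ 13 → quotient 1, remainder 2
13 ÷ 2 → quotient 6, remainder 1
2 ÷ 1 → quotient 2, remainder 0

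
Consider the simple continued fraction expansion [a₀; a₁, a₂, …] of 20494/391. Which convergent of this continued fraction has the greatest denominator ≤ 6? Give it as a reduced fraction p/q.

List convergents until the denominator exceeds the bound:
a_0 = 52: 52/1  (≤ bound)
a_1 = 2: 105/2  (≤ bound)
a_2 = 2: 262/5  (≤ bound)
a_3 = 2: 629/12  (> 6, stop)

262/5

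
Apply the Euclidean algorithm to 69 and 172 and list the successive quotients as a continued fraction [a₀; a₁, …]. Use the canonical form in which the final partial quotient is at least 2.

[0; 2, 2, 34]

69 ÷ 172 → quotient 0, remainder 69
172 ÷ 69 → quotient 2, remainder 34
69 ÷ 34 → quotient 2, remainder 1
34 ÷ 1 → quotient 34, remainder 0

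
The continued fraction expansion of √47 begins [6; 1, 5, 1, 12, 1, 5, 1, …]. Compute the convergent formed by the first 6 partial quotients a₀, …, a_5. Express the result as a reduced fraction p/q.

Start with 1.
12 + 1/(1/1) = 12 + 1/1 = 13/1
1 + 1/(13/1) = 1 + 1/13 = 14/13
5 + 1/(14/13) = 5 + 13/14 = 83/14
1 + 1/(83/14) = 1 + 14/83 = 97/83
6 + 1/(97/83) = 6 + 83/97 = 665/97

665/97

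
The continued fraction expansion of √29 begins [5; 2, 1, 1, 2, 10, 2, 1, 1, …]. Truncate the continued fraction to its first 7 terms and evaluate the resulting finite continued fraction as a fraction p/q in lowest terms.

a_0 = 5: 5/1
a_1 = 2: 11/2
a_2 = 1: 16/3
a_3 = 1: 27/5
a_4 = 2: 70/13
a_5 = 10: 727/135
a_6 = 2: 1524/283

1524/283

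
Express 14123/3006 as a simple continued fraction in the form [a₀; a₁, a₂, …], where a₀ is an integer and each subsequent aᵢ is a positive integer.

[4; 1, 2, 3, 5, 2, 12, 2]

⌊14123/3006⌋ = 4, remainder 2099
⌊3006/2099⌋ = 1, remainder 907
⌊2099/907⌋ = 2, remainder 285
⌊907/285⌋ = 3, remainder 52
⌊285/52⌋ = 5, remainder 25
⌊52/25⌋ = 2, remainder 2
⌊25/2⌋ = 12, remainder 1
⌊2/1⌋ = 2, remainder 0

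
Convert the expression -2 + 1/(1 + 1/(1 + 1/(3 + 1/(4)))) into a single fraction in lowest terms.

-43/30

Compute successive convergents:
a_0 = -2: -2/1
a_1 = 1: -1/1
a_2 = 1: -3/2
a_3 = 3: -10/7
a_4 = 4: -43/30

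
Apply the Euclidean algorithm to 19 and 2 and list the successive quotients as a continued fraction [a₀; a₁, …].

[9; 2]

19 ÷ 2 → quotient 9, remainder 1
2 ÷ 1 → quotient 2, remainder 0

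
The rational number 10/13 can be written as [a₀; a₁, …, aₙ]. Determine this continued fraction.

[0; 1, 3, 3]

⌊10/13⌋ = 0, remainder 10
⌊13/10⌋ = 1, remainder 3
⌊10/3⌋ = 3, remainder 1
⌊3/1⌋ = 3, remainder 0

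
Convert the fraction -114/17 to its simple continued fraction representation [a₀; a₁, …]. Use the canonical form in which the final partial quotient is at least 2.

[-7; 3, 2, 2]

Run the Euclidean algorithm, recording each quotient:
-114 ÷ 17 → quotient -7, remainder 5
17 ÷ 5 → quotient 3, remainder 2
5 ÷ 2 → quotient 2, remainder 1
2 ÷ 1 → quotient 2, remainder 0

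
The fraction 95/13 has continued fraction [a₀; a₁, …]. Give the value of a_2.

4

95 = 7·13 + 4, so a_0 = 7
13 = 3·4 + 1, so a_1 = 3
4 = 4·1 + 0, so a_2 = 4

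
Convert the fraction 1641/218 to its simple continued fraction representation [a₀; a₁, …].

[7; 1, 1, 8, 1, 1, 2, 2]

⌊1641/218⌋ = 7, remainder 115
⌊218/115⌋ = 1, remainder 103
⌊115/103⌋ = 1, remainder 12
⌊103/12⌋ = 8, remainder 7
⌊12/7⌋ = 1, remainder 5
⌊7/5⌋ = 1, remainder 2
⌊5/2⌋ = 2, remainder 1
⌊2/1⌋ = 2, remainder 0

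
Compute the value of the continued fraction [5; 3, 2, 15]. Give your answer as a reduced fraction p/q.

571/108

Collapse the nested fraction from the inside out:
Start with 15.
2 + 1/(15/1) = 2 + 1/15 = 31/15
3 + 1/(31/15) = 3 + 15/31 = 108/31
5 + 1/(108/31) = 5 + 31/108 = 571/108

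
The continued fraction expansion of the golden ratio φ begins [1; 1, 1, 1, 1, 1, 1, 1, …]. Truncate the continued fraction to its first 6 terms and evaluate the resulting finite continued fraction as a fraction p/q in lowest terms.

13/8

Starting at the tail and folding back:
Start with 1.
1 + 1/(1/1) = 1 + 1/1 = 2/1
1 + 1/(2/1) = 1 + 1/2 = 3/2
1 + 1/(3/2) = 1 + 2/3 = 5/3
1 + 1/(5/3) = 1 + 3/5 = 8/5
1 + 1/(8/5) = 1 + 5/8 = 13/8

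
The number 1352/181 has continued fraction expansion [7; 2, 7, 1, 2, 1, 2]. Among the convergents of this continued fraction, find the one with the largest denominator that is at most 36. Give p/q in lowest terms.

127/17

List convergents until the denominator exceeds the bound:
a_0 = 7: 7/1  (≤ bound)
a_1 = 2: 15/2  (≤ bound)
a_2 = 7: 112/15  (≤ bound)
a_3 = 1: 127/17  (≤ bound)
a_4 = 2: 366/49  (> 36, stop)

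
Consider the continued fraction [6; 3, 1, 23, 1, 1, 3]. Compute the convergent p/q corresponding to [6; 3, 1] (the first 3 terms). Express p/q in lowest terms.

25/4

Collapse the nested fraction from the inside out:
Start with 1.
3 + 1/(1/1) = 3 + 1/1 = 4/1
6 + 1/(4/1) = 6 + 1/4 = 25/4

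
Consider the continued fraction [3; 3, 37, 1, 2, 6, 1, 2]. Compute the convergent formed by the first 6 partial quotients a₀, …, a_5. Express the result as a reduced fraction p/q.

7217/2167

Starting at the tail and folding back:
Start with 6.
2 + 1/(6/1) = 2 + 1/6 = 13/6
1 + 1/(13/6) = 1 + 6/13 = 19/13
37 + 1/(19/13) = 37 + 13/19 = 716/19
3 + 1/(716/19) = 3 + 19/716 = 2167/716
3 + 1/(2167/716) = 3 + 716/2167 = 7217/2167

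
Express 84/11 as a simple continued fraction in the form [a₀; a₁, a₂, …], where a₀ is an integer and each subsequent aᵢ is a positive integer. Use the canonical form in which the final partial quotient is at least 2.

[7; 1, 1, 1, 3]

84 = 7·11 + 7, so a_0 = 7
11 = 1·7 + 4, so a_1 = 1
7 = 1·4 + 3, so a_2 = 1
4 = 1·3 + 1, so a_3 = 1
3 = 3·1 + 0, so a_4 = 3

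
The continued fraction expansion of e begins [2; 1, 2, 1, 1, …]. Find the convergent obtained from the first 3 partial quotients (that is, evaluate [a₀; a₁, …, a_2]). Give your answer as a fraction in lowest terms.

Compute successive convergents:
a_0 = 2: 2/1
a_1 = 1: 3/1
a_2 = 2: 8/3

8/3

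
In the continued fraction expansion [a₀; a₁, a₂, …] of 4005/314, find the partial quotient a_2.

3

4005 = 12·314 + 237, so a_0 = 12
314 = 1·237 + 77, so a_1 = 1
237 = 3·77 + 6, so a_2 = 3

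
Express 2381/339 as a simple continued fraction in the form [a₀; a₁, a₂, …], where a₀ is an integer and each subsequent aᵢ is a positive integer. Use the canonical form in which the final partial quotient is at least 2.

[7; 42, 2, 1, 2]

2381 = 7·339 + 8, so a_0 = 7
339 = 42·8 + 3, so a_1 = 42
8 = 2·3 + 2, so a_2 = 2
3 = 1·2 + 1, so a_3 = 1
2 = 2·1 + 0, so a_4 = 2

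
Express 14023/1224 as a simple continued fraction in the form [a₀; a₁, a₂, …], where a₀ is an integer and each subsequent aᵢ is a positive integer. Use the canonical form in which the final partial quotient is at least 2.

[11; 2, 5, 3, 1, 1, 1, 9]

Repeatedly divide and take the remainder:
14023 = 11·1224 + 559, so a_0 = 11
1224 = 2·559 + 106, so a_1 = 2
559 = 5·106 + 29, so a_2 = 5
106 = 3·29 + 19, so a_3 = 3
29 = 1·19 + 10, so a_4 = 1
19 = 1·10 + 9, so a_5 = 1
10 = 1·9 + 1, so a_6 = 1
9 = 9·1 + 0, so a_7 = 9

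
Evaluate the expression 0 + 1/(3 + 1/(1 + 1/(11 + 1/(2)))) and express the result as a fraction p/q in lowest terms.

25/98

Start with 2.
11 + 1/(2/1) = 11 + 1/2 = 23/2
1 + 1/(23/2) = 1 + 2/23 = 25/23
3 + 1/(25/23) = 3 + 23/25 = 98/25
0 + 1/(98/25) = 0 + 25/98 = 25/98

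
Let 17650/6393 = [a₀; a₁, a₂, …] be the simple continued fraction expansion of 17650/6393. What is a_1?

Repeatedly divide and take the remainder:
17650 = 2·6393 + 4864, so a_0 = 2
6393 = 1·4864 + 1529, so a_1 = 1

1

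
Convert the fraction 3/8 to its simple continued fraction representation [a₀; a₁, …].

[0; 2, 1, 2]

3 ÷ 8 → quotient 0, remainder 3
8 ÷ 3 → quotient 2, remainder 2
3 ÷ 2 → quotient 1, remainder 1
2 ÷ 1 → quotient 2, remainder 0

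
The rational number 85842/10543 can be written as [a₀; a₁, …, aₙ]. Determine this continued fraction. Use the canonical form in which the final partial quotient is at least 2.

Repeatedly divide and take the remainder:
⌊85842/10543⌋ = 8, remainder 1498
⌊10543/1498⌋ = 7, remainder 57
⌊1498/57⌋ = 26, remainder 16
⌊57/16⌋ = 3, remainder 9
⌊16/9⌋ = 1, remainder 7
⌊9/7⌋ = 1, remainder 2
⌊7/2⌋ = 3, remainder 1
⌊2/1⌋ = 2, remainder 0

[8; 7, 26, 3, 1, 1, 3, 2]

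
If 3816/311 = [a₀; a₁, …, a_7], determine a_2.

Run the Euclidean algorithm, recording each quotient:
3816 = 12·311 + 84, so a_0 = 12
311 = 3·84 + 59, so a_1 = 3
84 = 1·59 + 25, so a_2 = 1

1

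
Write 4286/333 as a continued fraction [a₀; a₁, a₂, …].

Repeatedly divide and take the remainder:
4286 ÷ 333 → quotient 12, remainder 290
333 ÷ 290 → quotient 1, remainder 43
290 ÷ 43 → quotient 6, remainder 32
43 ÷ 32 → quotient 1, remainder 11
32 ÷ 11 → quotient 2, remainder 10
11 ÷ 10 → quotient 1, remainder 1
10 ÷ 1 → quotient 10, remainder 0

[12; 1, 6, 1, 2, 1, 10]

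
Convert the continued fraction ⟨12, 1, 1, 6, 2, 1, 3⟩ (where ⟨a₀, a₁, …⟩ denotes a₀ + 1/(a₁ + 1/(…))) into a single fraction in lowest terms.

Use the convergent recurrence hₖ = aₖ·hₖ₋₁ + hₖ₋₂ (and likewise for the denominators kₖ):
a_0 = 12: 12/1
a_1 = 1: 13/1
a_2 = 1: 25/2
a_3 = 6: 163/13
a_4 = 2: 351/28
a_5 = 1: 514/41
a_6 = 3: 1893/151

1893/151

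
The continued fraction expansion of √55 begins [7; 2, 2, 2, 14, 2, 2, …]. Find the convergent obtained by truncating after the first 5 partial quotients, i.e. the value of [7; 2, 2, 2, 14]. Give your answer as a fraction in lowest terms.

Work from the innermost term outward:
Start with 14.
2 + 1/(14/1) = 2 + 1/14 = 29/14
2 + 1/(29/14) = 2 + 14/29 = 72/29
2 + 1/(72/29) = 2 + 29/72 = 173/72
7 + 1/(173/72) = 7 + 72/173 = 1283/173

1283/173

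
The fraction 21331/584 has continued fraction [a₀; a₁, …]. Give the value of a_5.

3

Apply division with remainder until the remainder is 0:
⌊21331/584⌋ = 36, remainder 307
⌊584/307⌋ = 1, remainder 277
⌊307/277⌋ = 1, remainder 30
⌊277/30⌋ = 9, remainder 7
⌊30/7⌋ = 4, remainder 2
⌊7/2⌋ = 3, remainder 1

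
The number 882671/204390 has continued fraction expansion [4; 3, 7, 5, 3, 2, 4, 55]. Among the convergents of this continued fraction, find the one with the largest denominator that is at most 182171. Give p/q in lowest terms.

15983/3701

a_0 = 4: 4/1  (≤ bound)
a_1 = 3: 13/3  (≤ bound)
a_2 = 7: 95/22  (≤ bound)
a_3 = 5: 488/113  (≤ bound)
a_4 = 3: 1559/361  (≤ bound)
a_5 = 2: 3606/835  (≤ bound)
a_6 = 4: 15983/3701  (≤ bound)
a_7 = 55: 882671/204390  (> 182171, stop)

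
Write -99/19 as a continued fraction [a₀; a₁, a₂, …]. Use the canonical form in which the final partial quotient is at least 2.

-99 ÷ 19 → quotient -6, remainder 15
19 ÷ 15 → quotient 1, remainder 4
15 ÷ 4 → quotient 3, remainder 3
4 ÷ 3 → quotient 1, remainder 1
3 ÷ 1 → quotient 3, remainder 0

[-6; 1, 3, 1, 3]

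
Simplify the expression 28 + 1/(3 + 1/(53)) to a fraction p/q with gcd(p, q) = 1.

a_0 = 28: 28/1
a_1 = 3: 85/3
a_2 = 53: 4533/160

4533/160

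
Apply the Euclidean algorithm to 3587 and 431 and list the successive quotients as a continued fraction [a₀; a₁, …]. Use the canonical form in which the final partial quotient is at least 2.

⌊3587/431⌋ = 8, remainder 139
⌊431/139⌋ = 3, remainder 14
⌊139/14⌋ = 9, remainder 13
⌊14/13⌋ = 1, remainder 1
⌊13/1⌋ = 13, remainder 0

[8; 3, 9, 1, 13]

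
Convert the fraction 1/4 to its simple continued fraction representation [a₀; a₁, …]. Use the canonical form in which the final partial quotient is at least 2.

[0; 4]

⌊1/4⌋ = 0, remainder 1
⌊4/1⌋ = 4, remainder 0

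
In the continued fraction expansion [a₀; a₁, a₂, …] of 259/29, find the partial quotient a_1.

1

259 ÷ 29 → quotient 8, remainder 27
29 ÷ 27 → quotient 1, remainder 2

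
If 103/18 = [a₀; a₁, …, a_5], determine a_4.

1

⌊103/18⌋ = 5, remainder 13
⌊18/13⌋ = 1, remainder 5
⌊13/5⌋ = 2, remainder 3
⌊5/3⌋ = 1, remainder 2
⌊3/2⌋ = 1, remainder 1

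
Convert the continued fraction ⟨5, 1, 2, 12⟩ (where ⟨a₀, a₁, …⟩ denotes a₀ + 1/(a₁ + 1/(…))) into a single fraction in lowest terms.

Compute successive convergents:
a_0 = 5: 5/1
a_1 = 1: 6/1
a_2 = 2: 17/3
a_3 = 12: 210/37

210/37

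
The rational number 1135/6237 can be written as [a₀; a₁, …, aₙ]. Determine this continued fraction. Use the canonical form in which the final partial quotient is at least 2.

Run the Euclidean algorithm, recording each quotient:
1135 ÷ 6237 → quotient 0, remainder 1135
6237 ÷ 1135 → quotient 5, remainder 562
1135 ÷ 562 → quotient 2, remainder 11
562 ÷ 11 → quotient 51, remainder 1
11 ÷ 1 → quotient 11, remainder 0

[0; 5, 2, 51, 11]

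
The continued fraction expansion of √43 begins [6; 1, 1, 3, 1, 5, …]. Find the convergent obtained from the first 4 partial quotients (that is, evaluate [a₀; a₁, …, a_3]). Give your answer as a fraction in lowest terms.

46/7

a_0 = 6: 6/1
a_1 = 1: 7/1
a_2 = 1: 13/2
a_3 = 3: 46/7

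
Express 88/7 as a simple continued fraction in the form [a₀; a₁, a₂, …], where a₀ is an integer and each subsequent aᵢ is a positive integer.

[12; 1, 1, 3]

88 = 12·7 + 4, so a_0 = 12
7 = 1·4 + 3, so a_1 = 1
4 = 1·3 + 1, so a_2 = 1
3 = 3·1 + 0, so a_3 = 3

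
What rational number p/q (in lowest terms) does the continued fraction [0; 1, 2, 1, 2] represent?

8/11

a_0 = 0: 0/1
a_1 = 1: 1/1
a_2 = 2: 2/3
a_3 = 1: 3/4
a_4 = 2: 8/11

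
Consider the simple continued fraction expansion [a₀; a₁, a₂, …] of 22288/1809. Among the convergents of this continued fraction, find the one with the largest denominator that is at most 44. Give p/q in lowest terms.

List convergents until the denominator exceeds the bound:
a_0 = 12: 12/1  (≤ bound)
a_1 = 3: 37/3  (≤ bound)
a_2 = 8: 308/25  (≤ bound)
a_3 = 2: 653/53  (> 44, stop)

308/25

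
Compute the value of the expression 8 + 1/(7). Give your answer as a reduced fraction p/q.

a_0 = 8: 8/1
a_1 = 7: 57/7

57/7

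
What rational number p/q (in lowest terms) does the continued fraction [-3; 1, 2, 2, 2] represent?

Start with 2.
2 + 1/(2/1) = 2 + 1/2 = 5/2
2 + 1/(5/2) = 2 + 2/5 = 12/5
1 + 1/(12/5) = 1 + 5/12 = 17/12
-3 + 1/(17/12) = -3 + 12/17 = -39/17

-39/17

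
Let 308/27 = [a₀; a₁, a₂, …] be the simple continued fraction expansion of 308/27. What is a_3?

5

Run the Euclidean algorithm, recording each quotient:
308 = 11·27 + 11, so a_0 = 11
27 = 2·11 + 5, so a_1 = 2
11 = 2·5 + 1, so a_2 = 2
5 = 5·1 + 0, so a_3 = 5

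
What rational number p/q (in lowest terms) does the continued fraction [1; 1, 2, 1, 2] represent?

a_0 = 1: 1/1
a_1 = 1: 2/1
a_2 = 2: 5/3
a_3 = 1: 7/4
a_4 = 2: 19/11

19/11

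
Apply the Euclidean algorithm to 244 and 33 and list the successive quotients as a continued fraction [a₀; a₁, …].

[7; 2, 1, 1, 6]

244 = 7·33 + 13, so a_0 = 7
33 = 2·13 + 7, so a_1 = 2
13 = 1·7 + 6, so a_2 = 1
7 = 1·6 + 1, so a_3 = 1
6 = 6·1 + 0, so a_4 = 6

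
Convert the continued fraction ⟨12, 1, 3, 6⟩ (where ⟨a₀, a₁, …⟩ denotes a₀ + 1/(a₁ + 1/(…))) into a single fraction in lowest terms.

319/25

Use the convergent recurrence hₖ = aₖ·hₖ₋₁ + hₖ₋₂ (and likewise for the denominators kₖ):
a_0 = 12: 12/1
a_1 = 1: 13/1
a_2 = 3: 51/4
a_3 = 6: 319/25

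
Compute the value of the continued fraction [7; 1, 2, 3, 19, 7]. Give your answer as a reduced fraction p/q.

Starting at the tail and folding back:
Start with 7.
19 + 1/(7/1) = 19 + 1/7 = 134/7
3 + 1/(134/7) = 3 + 7/134 = 409/134
2 + 1/(409/134) = 2 + 134/409 = 952/409
1 + 1/(952/409) = 1 + 409/952 = 1361/952
7 + 1/(1361/952) = 7 + 952/1361 = 10479/1361

10479/1361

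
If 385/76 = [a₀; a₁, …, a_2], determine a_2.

Repeatedly divide and take the remainder:
⌊385/76⌋ = 5, remainder 5
⌊76/5⌋ = 15, remainder 1
⌊5/1⌋ = 5, remainder 0

5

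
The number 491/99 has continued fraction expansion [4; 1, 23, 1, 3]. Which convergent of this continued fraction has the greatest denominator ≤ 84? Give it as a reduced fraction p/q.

124/25

a_0 = 4: 4/1  (≤ bound)
a_1 = 1: 5/1  (≤ bound)
a_2 = 23: 119/24  (≤ bound)
a_3 = 1: 124/25  (≤ bound)
a_4 = 3: 491/99  (> 84, stop)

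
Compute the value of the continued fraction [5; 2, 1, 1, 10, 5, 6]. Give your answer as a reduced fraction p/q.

9028/1673

a_0 = 5: 5/1
a_1 = 2: 11/2
a_2 = 1: 16/3
a_3 = 1: 27/5
a_4 = 10: 286/53
a_5 = 5: 1457/270
a_6 = 6: 9028/1673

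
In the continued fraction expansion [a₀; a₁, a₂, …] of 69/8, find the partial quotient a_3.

Repeatedly divide and take the remainder:
69 = 8·8 + 5, so a_0 = 8
8 = 1·5 + 3, so a_1 = 1
5 = 1·3 + 2, so a_2 = 1
3 = 1·2 + 1, so a_3 = 1

1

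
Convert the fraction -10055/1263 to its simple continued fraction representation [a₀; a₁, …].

[-8; 25, 1, 3, 2, 5]

-10055 ÷ 1263 → quotient -8, remainder 49
1263 ÷ 49 → quotient 25, remainder 38
49 ÷ 38 → quotient 1, remainder 11
38 ÷ 11 → quotient 3, remainder 5
11 ÷ 5 → quotient 2, remainder 1
5 ÷ 1 → quotient 5, remainder 0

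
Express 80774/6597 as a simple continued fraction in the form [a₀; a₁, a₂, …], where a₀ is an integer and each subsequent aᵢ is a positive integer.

Apply division with remainder until the remainder is 0:
⌊80774/6597⌋ = 12, remainder 1610
⌊6597/1610⌋ = 4, remainder 157
⌊1610/157⌋ = 10, remainder 40
⌊157/40⌋ = 3, remainder 37
⌊40/37⌋ = 1, remainder 3
⌊37/3⌋ = 12, remainder 1
⌊3/1⌋ = 3, remainder 0

[12; 4, 10, 3, 1, 12, 3]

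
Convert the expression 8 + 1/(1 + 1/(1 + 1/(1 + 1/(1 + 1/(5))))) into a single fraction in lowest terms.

241/28

a_0 = 8: 8/1
a_1 = 1: 9/1
a_2 = 1: 17/2
a_3 = 1: 26/3
a_4 = 1: 43/5
a_5 = 5: 241/28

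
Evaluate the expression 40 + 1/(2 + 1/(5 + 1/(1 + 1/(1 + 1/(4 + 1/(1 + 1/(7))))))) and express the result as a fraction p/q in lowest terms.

Compute successive convergents:
a_0 = 40: 40/1
a_1 = 2: 81/2
a_2 = 5: 445/11
a_3 = 1: 526/13
a_4 = 1: 971/24
a_5 = 4: 4410/109
a_6 = 1: 5381/133
a_7 = 7: 42077/1040

42077/1040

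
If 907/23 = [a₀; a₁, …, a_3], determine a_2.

3

907 = 39·23 + 10, so a_0 = 39
23 = 2·10 + 3, so a_1 = 2
10 = 3·3 + 1, so a_2 = 3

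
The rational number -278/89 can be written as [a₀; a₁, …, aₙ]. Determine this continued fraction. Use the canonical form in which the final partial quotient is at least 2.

[-4; 1, 7, 11]

Apply division with remainder until the remainder is 0:
-278 = -4·89 + 78, so a_0 = -4
89 = 1·78 + 11, so a_1 = 1
78 = 7·11 + 1, so a_2 = 7
11 = 11·1 + 0, so a_3 = 11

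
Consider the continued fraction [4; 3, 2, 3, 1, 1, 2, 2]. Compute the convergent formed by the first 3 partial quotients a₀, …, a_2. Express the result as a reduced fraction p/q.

30/7

a_0 = 4: 4/1
a_1 = 3: 13/3
a_2 = 2: 30/7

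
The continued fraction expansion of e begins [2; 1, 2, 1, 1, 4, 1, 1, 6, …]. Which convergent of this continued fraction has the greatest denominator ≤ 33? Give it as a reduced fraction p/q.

a_0 = 2: 2/1  (≤ bound)
a_1 = 1: 3/1  (≤ bound)
a_2 = 2: 8/3  (≤ bound)
a_3 = 1: 11/4  (≤ bound)
a_4 = 1: 19/7  (≤ bound)
a_5 = 4: 87/32  (≤ bound)
a_6 = 1: 106/39  (> 33, stop)

87/32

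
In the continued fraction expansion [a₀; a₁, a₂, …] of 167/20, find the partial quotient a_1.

2

Apply division with remainder until the remainder is 0:
167 ÷ 20 → quotient 8, remainder 7
20 ÷ 7 → quotient 2, remainder 6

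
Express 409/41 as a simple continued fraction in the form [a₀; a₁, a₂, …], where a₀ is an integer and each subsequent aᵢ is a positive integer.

Run the Euclidean algorithm, recording each quotient:
409 = 9·41 + 40, so a_0 = 9
41 = 1·40 + 1, so a_1 = 1
40 = 40·1 + 0, so a_2 = 40

[9; 1, 40]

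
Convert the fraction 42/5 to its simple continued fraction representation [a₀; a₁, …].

[8; 2, 2]

42 = 8·5 + 2, so a_0 = 8
5 = 2·2 + 1, so a_1 = 2
2 = 2·1 + 0, so a_2 = 2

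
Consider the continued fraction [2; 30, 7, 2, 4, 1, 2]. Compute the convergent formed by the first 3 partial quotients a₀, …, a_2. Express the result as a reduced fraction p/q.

429/211

Use the convergent recurrence hₖ = aₖ·hₖ₋₁ + hₖ₋₂ (and likewise for the denominators kₖ):
a_0 = 2: 2/1
a_1 = 30: 61/30
a_2 = 7: 429/211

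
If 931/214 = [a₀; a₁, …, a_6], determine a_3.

931 = 4·214 + 75, so a_0 = 4
214 = 2·75 + 64, so a_1 = 2
75 = 1·64 + 11, so a_2 = 1
64 = 5·11 + 9, so a_3 = 5

5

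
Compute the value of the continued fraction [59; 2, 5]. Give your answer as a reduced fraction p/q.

654/11

Collapse the nested fraction from the inside out:
Start with 5.
2 + 1/(5/1) = 2 + 1/5 = 11/5
59 + 1/(11/5) = 59 + 5/11 = 654/11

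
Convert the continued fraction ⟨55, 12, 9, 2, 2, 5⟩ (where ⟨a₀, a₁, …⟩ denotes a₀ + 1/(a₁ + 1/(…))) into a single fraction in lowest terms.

169379/3075

Work from the innermost term outward:
Start with 5.
2 + 1/(5/1) = 2 + 1/5 = 11/5
2 + 1/(11/5) = 2 + 5/11 = 27/11
9 + 1/(27/11) = 9 + 11/27 = 254/27
12 + 1/(254/27) = 12 + 27/254 = 3075/254
55 + 1/(3075/254) = 55 + 254/3075 = 169379/3075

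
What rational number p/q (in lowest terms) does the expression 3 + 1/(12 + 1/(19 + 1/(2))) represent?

1449/470

Work from the innermost term outward:
Start with 2.
19 + 1/(2/1) = 19 + 1/2 = 39/2
12 + 1/(39/2) = 12 + 2/39 = 470/39
3 + 1/(470/39) = 3 + 39/470 = 1449/470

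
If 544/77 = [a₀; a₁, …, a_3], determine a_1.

Repeatedly divide and take the remainder:
544 = 7·77 + 5, so a_0 = 7
77 = 15·5 + 2, so a_1 = 15

15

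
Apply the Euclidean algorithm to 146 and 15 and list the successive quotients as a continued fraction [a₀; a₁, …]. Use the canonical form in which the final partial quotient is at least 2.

[9; 1, 2, 1, 3]

Run the Euclidean algorithm, recording each quotient:
146 ÷ 15 → quotient 9, remainder 11
15 ÷ 11 → quotient 1, remainder 4
11 ÷ 4 → quotient 2, remainder 3
4 ÷ 3 → quotient 1, remainder 1
3 ÷ 1 → quotient 3, remainder 0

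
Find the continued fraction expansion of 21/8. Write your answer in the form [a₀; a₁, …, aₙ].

⌊21/8⌋ = 2, remainder 5
⌊8/5⌋ = 1, remainder 3
⌊5/3⌋ = 1, remainder 2
⌊3/2⌋ = 1, remainder 1
⌊2/1⌋ = 2, remainder 0

[2; 1, 1, 1, 2]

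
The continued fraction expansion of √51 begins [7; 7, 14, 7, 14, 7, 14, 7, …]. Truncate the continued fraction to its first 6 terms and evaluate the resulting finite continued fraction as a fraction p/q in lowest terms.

499850/69993

a_0 = 7: 7/1
a_1 = 7: 50/7
a_2 = 14: 707/99
a_3 = 7: 4999/700
a_4 = 14: 70693/9899
a_5 = 7: 499850/69993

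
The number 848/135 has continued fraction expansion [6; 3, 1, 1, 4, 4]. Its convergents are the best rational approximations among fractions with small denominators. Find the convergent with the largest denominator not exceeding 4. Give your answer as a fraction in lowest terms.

25/4

List convergents until the denominator exceeds the bound:
a_0 = 6: 6/1  (≤ bound)
a_1 = 3: 19/3  (≤ bound)
a_2 = 1: 25/4  (≤ bound)
a_3 = 1: 44/7  (> 4, stop)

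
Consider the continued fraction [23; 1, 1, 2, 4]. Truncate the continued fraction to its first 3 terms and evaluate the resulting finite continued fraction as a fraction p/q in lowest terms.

47/2

Start with 1.
1 + 1/(1/1) = 1 + 1/1 = 2/1
23 + 1/(2/1) = 23 + 1/2 = 47/2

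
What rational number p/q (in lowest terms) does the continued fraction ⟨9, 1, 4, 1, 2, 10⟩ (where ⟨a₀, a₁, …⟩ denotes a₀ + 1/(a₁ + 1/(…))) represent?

1729/176

a_0 = 9: 9/1
a_1 = 1: 10/1
a_2 = 4: 49/5
a_3 = 1: 59/6
a_4 = 2: 167/17
a_5 = 10: 1729/176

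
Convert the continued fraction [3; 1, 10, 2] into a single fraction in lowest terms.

a_0 = 3: 3/1
a_1 = 1: 4/1
a_2 = 10: 43/11
a_3 = 2: 90/23

90/23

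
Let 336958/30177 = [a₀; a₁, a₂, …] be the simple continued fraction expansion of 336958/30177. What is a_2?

⌊336958/30177⌋ = 11, remainder 5011
⌊30177/5011⌋ = 6, remainder 111
⌊5011/111⌋ = 45, remainder 16

45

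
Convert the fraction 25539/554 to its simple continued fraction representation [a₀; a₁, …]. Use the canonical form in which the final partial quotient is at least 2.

[46; 10, 13, 1, 3]

Apply division with remainder until the remainder is 0:
⌊25539/554⌋ = 46, remainder 55
⌊554/55⌋ = 10, remainder 4
⌊55/4⌋ = 13, remainder 3
⌊4/3⌋ = 1, remainder 1
⌊3/1⌋ = 3, remainder 0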